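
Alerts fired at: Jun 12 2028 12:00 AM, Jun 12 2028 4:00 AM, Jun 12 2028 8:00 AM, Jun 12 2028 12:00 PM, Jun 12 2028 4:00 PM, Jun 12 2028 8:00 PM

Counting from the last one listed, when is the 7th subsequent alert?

The interval is a steady 4 hours (4, 4, 4, 4, 4).
Jun 12 2028 8:00 PM + 4 h = Jun 13 2028 12:00 AM.
Jun 13 2028 12:00 AM + 4 h = Jun 13 2028 4:00 AM.
Jun 13 2028 4:00 AM + 4 h = Jun 13 2028 8:00 AM.
Jun 13 2028 8:00 AM + 4 h = Jun 13 2028 12:00 PM.
Jun 13 2028 12:00 PM + 4 h = Jun 13 2028 4:00 PM.
Jun 13 2028 4:00 PM + 4 h = Jun 13 2028 8:00 PM.
Jun 13 2028 8:00 PM + 4 h = Jun 14 2028 12:00 AM.

Jun 14 2028 12:00 AM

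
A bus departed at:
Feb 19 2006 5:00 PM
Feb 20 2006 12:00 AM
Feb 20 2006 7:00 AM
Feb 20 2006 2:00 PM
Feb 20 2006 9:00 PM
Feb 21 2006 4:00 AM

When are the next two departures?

Gaps: 7, 7, 7, 7, 7 hours — each event is 7 hours after the previous one.
Feb 21 2006 4:00 AM + 7 h = Feb 21 2006 11:00 AM.
Feb 21 2006 11:00 AM + 7 h = Feb 21 2006 6:00 PM.

Feb 21 2006 11:00 AM, Feb 21 2006 6:00 PM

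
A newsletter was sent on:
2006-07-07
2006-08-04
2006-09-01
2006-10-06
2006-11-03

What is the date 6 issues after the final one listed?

2007-05-04

Gaps: 28, 28, 35, 28 days — a mix of 28 and 35. Every date is a Friday.
Each is the 1st Friday of its month.
1st Friday of December 2006: 2006-12-01.
1st Friday of January 2007: 2007-01-05.
1st Friday of February 2007: 2007-02-02.
March 2007 — 1st Friday is 2007-03-02.
1st Friday of April 2007: 2007-04-06.
1st Friday of May 2007: 2007-05-04.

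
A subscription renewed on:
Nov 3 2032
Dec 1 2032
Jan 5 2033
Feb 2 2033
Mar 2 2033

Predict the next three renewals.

Apr 6 2033, May 4 2033, Jun 1 2033

These are Wednesdays at 28- or 35-day spacing (28, 35, 28, 28).
The pattern: 1st Wednesday of the month.
1st Wednesday of April 2033: Apr 6 2033.
May 2033 — 1st Wednesday is May 4 2033.
1st Wednesday of June 2033: Jun 1 2033.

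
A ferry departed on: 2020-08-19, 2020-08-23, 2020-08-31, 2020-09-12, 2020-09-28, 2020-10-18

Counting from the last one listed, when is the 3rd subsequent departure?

The spacing grows by 4 each time: 4, 8, 12, 16, 20 days.
Next gap: 24 days. 2020-10-18 + 24 days = 2020-11-11.
Next gap: 28 days. 2020-11-11 + 28 days = 2020-12-09.
Next gap: 32 days. 2020-12-09 + 32 days = 2021-01-10.

2021-01-10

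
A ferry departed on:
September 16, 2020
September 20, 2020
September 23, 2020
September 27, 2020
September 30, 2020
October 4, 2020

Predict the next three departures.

October 7, 2020; October 11, 2020; October 14, 2020

Gaps: 4, 3, 4, 3, 4 days — not constant, but cyclic with period 2.
The events fall on every Wednesday and Sunday.
Next Wednesday: October 7, 2020.
The following Sunday is October 11, 2020.
Next Wednesday: October 14, 2020.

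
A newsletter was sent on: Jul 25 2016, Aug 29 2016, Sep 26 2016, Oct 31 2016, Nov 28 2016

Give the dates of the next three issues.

Dec 26 2016, Jan 30 2017, Feb 27 2017

All Mondays; the gaps (35, 28, 35, 28) vary with month length.
This is the last Monday of each month.
Last Monday of December 2016: Dec 26 2016.
Last Monday of January 2017: Jan 30 2017.
Last Monday of February 2017: Feb 27 2017.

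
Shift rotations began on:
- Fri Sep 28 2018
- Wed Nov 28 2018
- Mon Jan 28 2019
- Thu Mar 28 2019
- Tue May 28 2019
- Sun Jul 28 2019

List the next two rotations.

The day-of-month is always 28 (61, 61, 59, 61, 61 days between events).
So this recurs on the 28th of every 2 months.
Next: September 2019 → Sat Sep 28 2019.
November 2019: Thu Nov 28 2019.

Sat Sep 28 2019, Thu Nov 28 2019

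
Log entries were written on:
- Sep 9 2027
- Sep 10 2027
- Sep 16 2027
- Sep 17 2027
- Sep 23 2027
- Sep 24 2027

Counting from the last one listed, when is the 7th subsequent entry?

Oct 21 2027

Every event lands on a Thursday or Friday (gaps cycle 1, 6, 1, 6, 1).
So the schedule is: every Thursday and Friday.
The following Thursday is Sep 30 2027.
Next Friday: Oct 1 2027.
Next Thursday: Oct 7 2027.
The following Friday is Oct 8 2027.
The following Thursday is Oct 14 2027.
The following Friday is Oct 15 2027.
Next Thursday: Oct 21 2027.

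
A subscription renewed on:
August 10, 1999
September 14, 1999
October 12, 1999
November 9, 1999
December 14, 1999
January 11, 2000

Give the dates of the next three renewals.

All dates are Tuesdays, 35, 28, 28, 35, 28 days apart.
Specifically, the 2nd Tuesday of each month.
February 2000 — 2nd Tuesday is February 8, 2000.
2nd Tuesday of March 2000: March 14, 2000.
2nd Tuesday of April 2000: April 11, 2000.

February 8, 2000; March 14, 2000; April 11, 2000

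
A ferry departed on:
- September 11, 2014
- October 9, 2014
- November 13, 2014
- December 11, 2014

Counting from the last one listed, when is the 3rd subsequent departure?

March 12, 2015

These are Thursdays at 28- or 35-day spacing (28, 35, 28).
The pattern: 2nd Thursday of the month.
January 2015 — 2nd Thursday is January 8, 2015.
2nd Thursday of February 2015: February 12, 2015.
2nd Thursday of March 2015: March 12, 2015.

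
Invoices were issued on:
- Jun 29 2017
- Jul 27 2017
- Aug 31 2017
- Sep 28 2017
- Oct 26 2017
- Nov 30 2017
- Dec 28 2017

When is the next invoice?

Jan 25 2018

All Thursdays; the gaps (28, 35, 28, 28, 35, 28) vary with month length.
This is the last Thursday of each month.
Last Thursday of January 2018: Jan 25 2018.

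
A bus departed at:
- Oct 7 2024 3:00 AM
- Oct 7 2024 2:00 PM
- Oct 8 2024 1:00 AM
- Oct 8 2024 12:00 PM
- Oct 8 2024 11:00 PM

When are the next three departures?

The interval is a steady 11 hours (11, 11, 11, 11).
Oct 8 2024 11:00 PM + 11 h = Oct 9 2024 10:00 AM.
Oct 9 2024 10:00 AM + 11 h = Oct 9 2024 9:00 PM.
Oct 9 2024 9:00 PM + 11 h = Oct 10 2024 8:00 AM.

Oct 9 2024 10:00 AM, Oct 9 2024 9:00 PM, Oct 10 2024 8:00 AM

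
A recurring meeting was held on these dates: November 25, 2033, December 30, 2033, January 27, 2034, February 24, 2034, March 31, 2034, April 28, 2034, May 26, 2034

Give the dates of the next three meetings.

June 30, 2034; July 28, 2034; August 25, 2034

All Fridays; the gaps (35, 28, 28, 35, 28, 28) vary with month length.
This is the last Friday of each month.
Last Friday of June 2034: June 30, 2034.
Last Friday of July 2034: July 28, 2034.
August 2034 ends with Friday August 25, 2034.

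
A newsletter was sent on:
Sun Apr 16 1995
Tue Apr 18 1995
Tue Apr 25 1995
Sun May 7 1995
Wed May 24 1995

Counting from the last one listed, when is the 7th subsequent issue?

Wed Feb 7 1996

Gaps: 2, 7, 12, 17 days — each gap is 5 larger than the previous one.
Next gap: 22 days. Wed May 24 1995 + 22 days = Thu Jun 15 1995.
Next gap: 27 days. Thu Jun 15 1995 + 27 days = Wed Jul 12 1995.
Next gap: 32 days. Wed Jul 12 1995 + 32 days = Sun Aug 13 1995.
Next gap: 37 days. Sun Aug 13 1995 + 37 days = Tue Sep 19 1995.
Next gap: 42 days. Tue Sep 19 1995 + 42 days = Tue Oct 31 1995.
Next gap: 47 days. Tue Oct 31 1995 + 47 days = Sun Dec 17 1995.
Next gap: 52 days. Sun Dec 17 1995 + 52 days = Wed Feb 7 1996.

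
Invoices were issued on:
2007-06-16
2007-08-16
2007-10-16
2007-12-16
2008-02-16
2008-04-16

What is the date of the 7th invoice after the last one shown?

Gaps: 61, 61, 61, 62, 60 days — not constant. Every event is on the 16th of the month.
Pattern: the 16th of every 2 months.
June 2008: 2008-06-16.
August 2008: 2008-08-16.
Next: October 2008 → 2008-10-16.
December 2008: 2008-12-16.
Next: February 2009 → 2009-02-16.
Next: April 2009 → 2009-04-16.
Next: June 2009 → 2009-06-16.

2009-06-16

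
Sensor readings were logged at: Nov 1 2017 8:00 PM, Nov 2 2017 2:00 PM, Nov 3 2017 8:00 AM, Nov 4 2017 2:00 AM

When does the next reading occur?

Nov 4 2017 8:00 PM

The interval is a steady 18 hours (18, 18, 18).
Nov 4 2017 2:00 AM + 18 h = Nov 4 2017 8:00 PM.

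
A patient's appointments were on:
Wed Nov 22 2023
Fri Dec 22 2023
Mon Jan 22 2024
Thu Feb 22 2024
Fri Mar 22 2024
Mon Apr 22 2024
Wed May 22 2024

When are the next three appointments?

Each date is the 22nd; the gaps (30, 31, 31, 29, 31, 30) track the month lengths.
The rule is the 22nd of each month.
June 2024: Sat Jun 22 2024.
July 2024: Mon Jul 22 2024.
Next: August 2024 → Thu Aug 22 2024.

Sat Jun 22 2024, Mon Jul 22 2024, Thu Aug 22 2024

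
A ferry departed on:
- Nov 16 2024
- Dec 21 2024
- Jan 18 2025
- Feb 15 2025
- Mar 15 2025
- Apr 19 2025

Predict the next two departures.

All dates are Saturdays, 35, 28, 28, 28, 35 days apart.
Specifically, the 3rd Saturday of each month.
3rd Saturday of May 2025: May 17 2025.
June 2025 — 3rd Saturday is Jun 21 2025.

May 17 2025, Jun 21 2025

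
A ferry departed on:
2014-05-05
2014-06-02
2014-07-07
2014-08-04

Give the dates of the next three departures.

Gaps: 28, 35, 28 days — a mix of 28 and 35. Every date is a Monday.
Each is the 1st Monday of its month.
1st Monday of September 2014: 2014-09-01.
1st Monday of October 2014: 2014-10-06.
November 2014 — 1st Monday is 2014-11-03.

2014-09-01, 2014-10-06, 2014-11-03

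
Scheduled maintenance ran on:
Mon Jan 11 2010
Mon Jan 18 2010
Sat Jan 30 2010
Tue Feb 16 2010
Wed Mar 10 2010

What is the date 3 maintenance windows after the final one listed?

The spacing grows by 5 each time: 7, 12, 17, 22 days.
Next gap: 27 days. Wed Mar 10 2010 + 27 days = Tue Apr 6 2010.
Next gap: 32 days. Tue Apr 6 2010 + 32 days = Sat May 8 2010.
Next gap: 37 days. Sat May 8 2010 + 37 days = Mon Jun 14 2010.

Mon Jun 14 2010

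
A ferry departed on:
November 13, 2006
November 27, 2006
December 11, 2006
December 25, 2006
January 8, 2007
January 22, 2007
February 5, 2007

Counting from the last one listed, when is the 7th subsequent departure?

May 14, 2007

Gaps between consecutive events: 14, 14, 14, 14, 14, 14 days — a constant 14-day interval.
February 5, 2007 + 14 days = February 19, 2007.
February 19, 2007 + 14 days = March 5, 2007.
March 5, 2007 + 14 days = March 19, 2007.
March 19, 2007 + 14 days = April 2, 2007.
April 2, 2007 + 14 days = April 16, 2007.
April 16, 2007 + 14 days = April 30, 2007.
April 30, 2007 + 14 days = May 14, 2007.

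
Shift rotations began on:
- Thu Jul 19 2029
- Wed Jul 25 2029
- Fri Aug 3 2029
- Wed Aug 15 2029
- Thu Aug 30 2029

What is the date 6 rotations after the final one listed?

Gaps: 6, 9, 12, 15 days — each gap is 3 larger than the previous one.
Next gap: 18 days. Thu Aug 30 2029 + 18 days = Mon Sep 17 2029.
Next gap: 21 days. Mon Sep 17 2029 + 21 days = Mon Oct 8 2029.
Next gap: 24 days. Mon Oct 8 2029 + 24 days = Thu Nov 1 2029.
Next gap: 27 days. Thu Nov 1 2029 + 27 days = Wed Nov 28 2029.
Next gap: 30 days. Wed Nov 28 2029 + 30 days = Fri Dec 28 2029.
Next gap: 33 days. Fri Dec 28 2029 + 33 days = Wed Jan 30 2030.

Wed Jan 30 2030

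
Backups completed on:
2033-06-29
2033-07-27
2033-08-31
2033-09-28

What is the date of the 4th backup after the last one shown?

These are Wednesdays with 28, 35, 28-day gaps.
Each is the final Wednesday of its month — 2033-06-29 is past the 28th, so '4th Wednesday' doesn't fit.
October 2033 ends with Wednesday 2033-10-26.
Last Wednesday of November 2033: 2033-11-30.
December 2033 ends with Wednesday 2033-12-28.
January 2034 ends with Wednesday 2034-01-25.

2034-01-25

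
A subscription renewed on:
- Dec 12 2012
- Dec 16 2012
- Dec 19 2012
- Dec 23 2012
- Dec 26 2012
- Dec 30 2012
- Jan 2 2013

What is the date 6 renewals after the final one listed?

Jan 23 2013

Gaps: 4, 3, 4, 3, 4, 3 days — not constant, but cyclic with period 2.
The events fall on every Wednesday and Sunday.
The following Sunday is Jan 6 2013.
Next Wednesday: Jan 9 2013.
Next Sunday: Jan 13 2013.
The following Wednesday is Jan 16 2013.
The following Sunday is Jan 20 2013.
Next Wednesday: Jan 23 2013.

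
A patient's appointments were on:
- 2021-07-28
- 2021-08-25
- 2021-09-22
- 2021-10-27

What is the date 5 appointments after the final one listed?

2022-03-23

All dates are Wednesdays, 28, 28, 35 days apart.
Specifically, the 4th Wednesday of each month.
November 2021 — 4th Wednesday is 2021-11-24.
December 2021 — 4th Wednesday is 2021-12-22.
4th Wednesday of January 2022: 2022-01-26.
February 2022 — 4th Wednesday is 2022-02-23.
March 2022 — 4th Wednesday is 2022-03-23.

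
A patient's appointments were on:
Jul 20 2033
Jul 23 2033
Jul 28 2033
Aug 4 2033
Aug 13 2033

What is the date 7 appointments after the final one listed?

Gaps: 3, 5, 7, 9 days — each gap is 2 larger than the previous one.
Next gap: 11 days. Aug 13 2033 + 11 days = Aug 24 2033.
Next gap: 13 days. Aug 24 2033 + 13 days = Sep 6 2033.
Next gap: 15 days. Sep 6 2033 + 15 days = Sep 21 2033.
Next gap: 17 days. Sep 21 2033 + 17 days = Oct 8 2033.
Next gap: 19 days. Oct 8 2033 + 19 days = Oct 27 2033.
Next gap: 21 days. Oct 27 2033 + 21 days = Nov 17 2033.
Next gap: 23 days. Nov 17 2033 + 23 days = Dec 10 2033.

Dec 10 2033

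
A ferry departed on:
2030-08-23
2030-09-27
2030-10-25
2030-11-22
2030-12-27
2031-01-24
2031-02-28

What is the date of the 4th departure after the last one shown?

2031-06-27

These are Fridays at 28- or 35-day spacing (35, 28, 28, 35, 28, 35).
The pattern: 4th Friday of the month.
March 2031 — 4th Friday is 2031-03-28.
April 2031 — 4th Friday is 2031-04-25.
4th Friday of May 2031: 2031-05-23.
June 2031 — 4th Friday is 2031-06-27.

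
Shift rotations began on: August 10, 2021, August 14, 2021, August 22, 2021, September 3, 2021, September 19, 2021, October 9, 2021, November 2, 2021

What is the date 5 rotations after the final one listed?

Gaps: 4, 8, 12, 16, 20, 24 days — each gap is 4 larger than the previous one.
Next gap: 28 days. November 2, 2021 + 28 days = November 30, 2021.
Next gap: 32 days. November 30, 2021 + 32 days = January 1, 2022.
Next gap: 36 days. January 1, 2022 + 36 days = February 6, 2022.
Next gap: 40 days. February 6, 2022 + 40 days = March 18, 2022.
Next gap: 44 days. March 18, 2022 + 44 days = May 1, 2022.

May 1, 2022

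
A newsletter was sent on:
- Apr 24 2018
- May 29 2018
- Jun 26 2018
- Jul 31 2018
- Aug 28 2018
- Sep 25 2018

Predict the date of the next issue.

These are Tuesdays with 35, 28, 35, 28, 28-day gaps.
Each is the final Tuesday of its month — May 29 2018 is past the 28th, so '4th Tuesday' doesn't fit.
October 2018 ends with Tuesday Oct 30 2018.

Oct 30 2018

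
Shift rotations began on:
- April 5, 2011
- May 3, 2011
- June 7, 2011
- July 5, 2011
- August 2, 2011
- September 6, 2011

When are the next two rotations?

October 4, 2011; November 1, 2011

Gaps: 28, 35, 28, 28, 35 days — a mix of 28 and 35. Every date is a Tuesday.
Each is the 1st Tuesday of its month.
1st Tuesday of October 2011: October 4, 2011.
November 2011 — 1st Tuesday is November 1, 2011.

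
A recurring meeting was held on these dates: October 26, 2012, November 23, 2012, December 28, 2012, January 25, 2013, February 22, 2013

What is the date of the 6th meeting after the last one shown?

August 23, 2013

Gaps: 28, 35, 28, 28 days — a mix of 28 and 35. Every date is a Friday.
Each is the 4th Friday of its month.
March 2013 — 4th Friday is March 22, 2013.
4th Friday of April 2013: April 26, 2013.
May 2013 — 4th Friday is May 24, 2013.
4th Friday of June 2013: June 28, 2013.
4th Friday of July 2013: July 26, 2013.
August 2013 — 4th Friday is August 23, 2013.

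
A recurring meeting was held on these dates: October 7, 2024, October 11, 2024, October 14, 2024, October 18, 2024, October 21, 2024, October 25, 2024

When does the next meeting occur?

October 28, 2024

The gap pattern 4, 3, 4, 3, 4 repeats every 2 events.
These are the Mondays and Fridays of each week.
The following Monday is October 28, 2024.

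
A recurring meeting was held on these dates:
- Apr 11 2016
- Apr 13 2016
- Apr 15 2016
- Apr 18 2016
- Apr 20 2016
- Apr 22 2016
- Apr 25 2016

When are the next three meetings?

Apr 27 2016, Apr 29 2016, May 2 2016

Gaps: 2, 2, 3, 2, 2, 3 days — not constant, but cyclic with period 3.
The events fall on every Monday, Wednesday and Friday.
Next Wednesday: Apr 27 2016.
The following Friday is Apr 29 2016.
The following Monday is May 2 2016.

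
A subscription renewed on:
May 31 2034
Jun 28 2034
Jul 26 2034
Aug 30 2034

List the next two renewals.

Sep 27 2034, Oct 25 2034

These are Wednesdays with 28, 28, 35-day gaps.
Each is the final Wednesday of its month — May 31 2034 is past the 28th, so '4th Wednesday' doesn't fit.
September 2034 ends with Wednesday Sep 27 2034.
Last Wednesday of October 2034: Oct 25 2034.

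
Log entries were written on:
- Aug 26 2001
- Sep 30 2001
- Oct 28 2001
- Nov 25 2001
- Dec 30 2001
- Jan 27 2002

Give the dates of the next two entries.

Feb 24 2002, Mar 31 2002

These are Sundays with 35, 28, 28, 35, 28-day gaps.
Each is the final Sunday of its month — Sep 30 2001 is past the 28th, so '4th Sunday' doesn't fit.
February 2002 ends with Sunday Feb 24 2002.
March 2002 ends with Sunday Mar 31 2002.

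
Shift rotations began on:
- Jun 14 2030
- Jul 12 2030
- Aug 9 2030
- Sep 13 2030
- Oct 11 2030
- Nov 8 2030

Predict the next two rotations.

Gaps: 28, 28, 35, 28, 28 days — a mix of 28 and 35. Every date is a Friday.
Each is the 2nd Friday of its month.
December 2030 — 2nd Friday is Dec 13 2030.
January 2031 — 2nd Friday is Jan 10 2031.

Dec 13 2030, Jan 10 2031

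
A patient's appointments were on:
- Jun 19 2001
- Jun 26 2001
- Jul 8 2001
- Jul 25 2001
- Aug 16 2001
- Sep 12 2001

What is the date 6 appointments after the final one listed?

The spacing grows by 5 each time: 7, 12, 17, 22, 27 days.
Next gap: 32 days. Sep 12 2001 + 32 days = Oct 14 2001.
Next gap: 37 days. Oct 14 2001 + 37 days = Nov 20 2001.
Next gap: 42 days. Nov 20 2001 + 42 days = Jan 1 2002.
Next gap: 47 days. Jan 1 2002 + 47 days = Feb 17 2002.
Next gap: 52 days. Feb 17 2002 + 52 days = Apr 10 2002.
Next gap: 57 days. Apr 10 2002 + 57 days = Jun 6 2002.

Jun 6 2002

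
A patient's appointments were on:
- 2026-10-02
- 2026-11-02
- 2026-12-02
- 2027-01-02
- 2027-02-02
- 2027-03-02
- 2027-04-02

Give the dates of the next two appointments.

Gaps: 31, 30, 31, 31, 28, 31 days — not constant. Every event is on the 2nd of the month.
Pattern: the 2nd of each month.
May 2027: 2027-05-02.
June 2027: 2027-06-02.

2027-05-02, 2027-06-02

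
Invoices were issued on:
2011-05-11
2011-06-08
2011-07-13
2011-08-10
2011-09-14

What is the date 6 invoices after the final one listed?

2012-03-14

Gaps: 28, 35, 28, 35 days — a mix of 28 and 35. Every date is a Wednesday.
Each is the 2nd Wednesday of its month.
2nd Wednesday of October 2011: 2011-10-12.
2nd Wednesday of November 2011: 2011-11-09.
2nd Wednesday of December 2011: 2011-12-14.
January 2012 — 2nd Wednesday is 2012-01-11.
2nd Wednesday of February 2012: 2012-02-08.
2nd Wednesday of March 2012: 2012-03-14.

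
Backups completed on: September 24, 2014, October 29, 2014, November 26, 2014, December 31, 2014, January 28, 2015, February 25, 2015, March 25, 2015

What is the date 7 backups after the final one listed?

October 28, 2015

These are Wednesdays with 35, 28, 35, 28, 28, 28-day gaps.
Each is the final Wednesday of its month — October 29, 2014 is past the 28th, so '4th Wednesday' doesn't fit.
April 2015 ends with Wednesday April 29, 2015.
Last Wednesday of May 2015: May 27, 2015.
June 2015 ends with Wednesday June 24, 2015.
Last Wednesday of July 2015: July 29, 2015.
August 2015 ends with Wednesday August 26, 2015.
September 2015 ends with Wednesday September 30, 2015.
Last Wednesday of October 2015: October 28, 2015.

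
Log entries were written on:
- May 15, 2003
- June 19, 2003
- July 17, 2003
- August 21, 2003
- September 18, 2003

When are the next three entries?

Gaps: 35, 28, 35, 28 days — a mix of 28 and 35. Every date is a Thursday.
Each is the 3rd Thursday of its month.
3rd Thursday of October 2003: October 16, 2003.
November 2003 — 3rd Thursday is November 20, 2003.
December 2003 — 3rd Thursday is December 18, 2003.

October 16, 2003; November 20, 2003; December 18, 2003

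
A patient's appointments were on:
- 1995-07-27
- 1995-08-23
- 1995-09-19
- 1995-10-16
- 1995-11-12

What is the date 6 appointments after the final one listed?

1996-04-22

Every event comes 27 days after the last (27, 27, 27, 27).
1995-11-12 + 27 days = 1995-12-09.
1995-12-09 + 27 days = 1996-01-05.
1996-01-05 + 27 days = 1996-02-01.
1996-02-01 + 27 days = 1996-02-28.
1996-02-28 + 27 days = 1996-03-26.
1996-03-26 + 27 days = 1996-04-22.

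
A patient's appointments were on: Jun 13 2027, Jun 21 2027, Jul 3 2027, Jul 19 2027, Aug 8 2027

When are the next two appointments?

Gaps: 8, 12, 16, 20 days — each gap is 4 larger than the previous one.
Next gap: 24 days. Aug 8 2027 + 24 days = Sep 1 2027.
Next gap: 28 days. Sep 1 2027 + 28 days = Sep 29 2027.

Sep 1 2027, Sep 29 2027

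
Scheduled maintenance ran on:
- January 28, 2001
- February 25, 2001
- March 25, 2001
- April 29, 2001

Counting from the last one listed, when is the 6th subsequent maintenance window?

All Sundays; the gaps (28, 28, 35) vary with month length.
This is the last Sunday of each month.
Last Sunday of May 2001: May 27, 2001.
June 2001 ends with Sunday June 24, 2001.
Last Sunday of July 2001: July 29, 2001.
August 2001 ends with Sunday August 26, 2001.
Last Sunday of September 2001: September 30, 2001.
Last Sunday of October 2001: October 28, 2001.

October 28, 2001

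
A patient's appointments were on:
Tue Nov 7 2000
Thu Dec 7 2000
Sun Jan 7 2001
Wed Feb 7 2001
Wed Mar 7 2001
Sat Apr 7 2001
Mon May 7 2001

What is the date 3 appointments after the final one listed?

The day-of-month is always 7 (30, 31, 31, 28, 31, 30 days between events).
So this recurs on the 7th of each month.
Next: June 2001 → Thu Jun 7 2001.
Next: July 2001 → Sat Jul 7 2001.
Next: August 2001 → Tue Aug 7 2001.

Tue Aug 7 2001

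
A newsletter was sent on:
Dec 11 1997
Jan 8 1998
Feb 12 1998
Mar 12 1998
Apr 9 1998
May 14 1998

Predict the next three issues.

All dates are Thursdays, 28, 35, 28, 28, 35 days apart.
Specifically, the 2nd Thursday of each month.
June 1998 — 2nd Thursday is Jun 11 1998.
2nd Thursday of July 1998: Jul 9 1998.
2nd Thursday of August 1998: Aug 13 1998.

Jun 11 1998, Jul 9 1998, Aug 13 1998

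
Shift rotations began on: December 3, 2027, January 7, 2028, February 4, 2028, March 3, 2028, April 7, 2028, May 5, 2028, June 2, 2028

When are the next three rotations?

July 7, 2028; August 4, 2028; September 1, 2028

Gaps: 35, 28, 28, 35, 28, 28 days — a mix of 28 and 35. Every date is a Friday.
Each is the 1st Friday of its month.
July 2028 — 1st Friday is July 7, 2028.
1st Friday of August 2028: August 4, 2028.
September 2028 — 1st Friday is September 1, 2028.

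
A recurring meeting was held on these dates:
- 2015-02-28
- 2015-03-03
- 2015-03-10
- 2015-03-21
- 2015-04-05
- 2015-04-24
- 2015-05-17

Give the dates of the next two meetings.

2015-06-13, 2015-07-14

Intervals are 3, 7, 11, 15, 19, 23 days — an arithmetic progression with common difference 4.
Next gap: 27 days. 2015-05-17 + 27 days = 2015-06-13.
Next gap: 31 days. 2015-06-13 + 31 days = 2015-07-14.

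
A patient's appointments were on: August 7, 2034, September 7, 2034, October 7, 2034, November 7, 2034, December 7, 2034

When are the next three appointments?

January 7, 2035; February 7, 2035; March 7, 2035

Each date is the 7th; the gaps (31, 30, 31, 30) track the month lengths.
The rule is the 7th of each month.
January 2035: January 7, 2035.
February 2035: February 7, 2035.
Next: March 2035 → March 7, 2035.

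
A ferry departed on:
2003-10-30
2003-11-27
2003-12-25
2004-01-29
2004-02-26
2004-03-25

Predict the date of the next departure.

These are Thursdays with 28, 28, 35, 28, 28-day gaps.
Each is the final Thursday of its month — 2003-10-30 is past the 28th, so '4th Thursday' doesn't fit.
April 2004 ends with Thursday 2004-04-29.

2004-04-29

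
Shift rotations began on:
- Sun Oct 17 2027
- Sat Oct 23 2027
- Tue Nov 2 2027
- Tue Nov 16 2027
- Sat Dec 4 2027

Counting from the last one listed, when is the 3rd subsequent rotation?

The spacing grows by 4 each time: 6, 10, 14, 18 days.
Next gap: 22 days. Sat Dec 4 2027 + 22 days = Sun Dec 26 2027.
Next gap: 26 days. Sun Dec 26 2027 + 26 days = Fri Jan 21 2028.
Next gap: 30 days. Fri Jan 21 2028 + 30 days = Sun Feb 20 2028.

Sun Feb 20 2028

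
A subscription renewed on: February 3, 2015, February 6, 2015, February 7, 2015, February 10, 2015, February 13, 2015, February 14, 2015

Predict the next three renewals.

Every event lands on a Tuesday or Friday or Saturday (gaps cycle 3, 1, 3, 3, 1).
So the schedule is: every Tuesday, Friday and Saturday.
The following Tuesday is February 17, 2015.
The following Friday is February 20, 2015.
The following Saturday is February 21, 2015.

February 17, 2015; February 20, 2015; February 21, 2015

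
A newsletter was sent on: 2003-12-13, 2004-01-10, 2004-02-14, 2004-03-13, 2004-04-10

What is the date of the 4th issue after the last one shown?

2004-08-14

All dates are Saturdays, 28, 35, 28, 28 days apart.
Specifically, the 2nd Saturday of each month.
2nd Saturday of May 2004: 2004-05-08.
June 2004 — 2nd Saturday is 2004-06-12.
July 2004 — 2nd Saturday is 2004-07-10.
2nd Saturday of August 2004: 2004-08-14.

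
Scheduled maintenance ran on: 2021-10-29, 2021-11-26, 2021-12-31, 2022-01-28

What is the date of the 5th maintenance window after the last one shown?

2022-06-24

These are Fridays with 28, 35, 28-day gaps.
Each is the final Friday of its month — 2021-10-29 is past the 28th, so '4th Friday' doesn't fit.
February 2022 ends with Friday 2022-02-25.
Last Friday of March 2022: 2022-03-25.
Last Friday of April 2022: 2022-04-29.
Last Friday of May 2022: 2022-05-27.
June 2022 ends with Friday 2022-06-24.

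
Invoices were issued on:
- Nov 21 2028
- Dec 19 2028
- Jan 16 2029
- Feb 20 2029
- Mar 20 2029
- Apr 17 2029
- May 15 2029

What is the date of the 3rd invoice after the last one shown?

Gaps: 28, 28, 35, 28, 28, 28 days — a mix of 28 and 35. Every date is a Tuesday.
Each is the 3rd Tuesday of its month.
3rd Tuesday of June 2029: Jun 19 2029.
July 2029 — 3rd Tuesday is Jul 17 2029.
August 2029 — 3rd Tuesday is Aug 21 2029.

Aug 21 2029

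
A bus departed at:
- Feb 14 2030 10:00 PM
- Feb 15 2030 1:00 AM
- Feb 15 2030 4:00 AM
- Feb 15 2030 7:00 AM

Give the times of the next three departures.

Feb 15 2030 10:00 AM, Feb 15 2030 1:00 PM, Feb 15 2030 4:00 PM

Gaps: 3, 3, 3 hours — each event is 3 hours after the previous one.
Feb 15 2030 7:00 AM + 3 h = Feb 15 2030 10:00 AM.
Feb 15 2030 10:00 AM + 3 h = Feb 15 2030 1:00 PM.
Feb 15 2030 1:00 PM + 3 h = Feb 15 2030 4:00 PM.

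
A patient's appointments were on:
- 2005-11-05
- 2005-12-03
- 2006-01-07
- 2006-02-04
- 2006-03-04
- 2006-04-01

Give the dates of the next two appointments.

Gaps: 28, 35, 28, 28, 28 days — a mix of 28 and 35. Every date is a Saturday.
Each is the 1st Saturday of its month.
1st Saturday of May 2006: 2006-05-06.
1st Saturday of June 2006: 2006-06-03.

2006-05-06, 2006-06-03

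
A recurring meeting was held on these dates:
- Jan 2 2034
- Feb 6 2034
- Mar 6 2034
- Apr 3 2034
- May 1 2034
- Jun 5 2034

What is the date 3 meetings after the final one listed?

Sep 4 2034

These are Mondays at 28- or 35-day spacing (35, 28, 28, 28, 35).
The pattern: 1st Monday of the month.
July 2034 — 1st Monday is Jul 3 2034.
August 2034 — 1st Monday is Aug 7 2034.
September 2034 — 1st Monday is Sep 4 2034.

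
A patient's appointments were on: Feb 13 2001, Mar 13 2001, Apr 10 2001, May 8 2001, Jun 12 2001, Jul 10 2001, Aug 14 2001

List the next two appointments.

Sep 11 2001, Oct 9 2001

Gaps: 28, 28, 28, 35, 28, 35 days — a mix of 28 and 35. Every date is a Tuesday.
Each is the 2nd Tuesday of its month.
September 2001 — 2nd Tuesday is Sep 11 2001.
October 2001 — 2nd Tuesday is Oct 9 2001.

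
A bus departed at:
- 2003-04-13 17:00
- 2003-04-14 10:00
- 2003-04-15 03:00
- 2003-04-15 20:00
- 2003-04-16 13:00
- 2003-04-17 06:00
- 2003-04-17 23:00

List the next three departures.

2003-04-18 16:00, 2003-04-19 09:00, 2003-04-20 02:00

Spacing: 17, 17, 17, 17, 17, 17 h — constant 17 h.
2003-04-17 23:00 + 17 h = 2003-04-18 16:00.
2003-04-18 16:00 + 17 h = 2003-04-19 09:00.
2003-04-19 09:00 + 17 h = 2003-04-20 02:00.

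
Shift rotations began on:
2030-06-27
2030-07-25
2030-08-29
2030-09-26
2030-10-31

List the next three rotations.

Every date is a Thursday; gaps 28, 35, 28, 35 days.
Each is the last Thursday of its month (at least one falls on the 29th or later, ruling out '4th Thursday').
November 2030 ends with Thursday 2030-11-28.
December 2030 ends with Thursday 2030-12-26.
January 2031 ends with Thursday 2031-01-30.

2030-11-28, 2030-12-26, 2031-01-30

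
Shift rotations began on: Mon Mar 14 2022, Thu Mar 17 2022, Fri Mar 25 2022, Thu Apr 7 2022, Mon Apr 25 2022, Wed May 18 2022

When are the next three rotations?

The spacing grows by 5 each time: 3, 8, 13, 18, 23 days.
Next gap: 28 days. Wed May 18 2022 + 28 days = Wed Jun 15 2022.
Next gap: 33 days. Wed Jun 15 2022 + 33 days = Mon Jul 18 2022.
Next gap: 38 days. Mon Jul 18 2022 + 38 days = Thu Aug 25 2022.

Wed Jun 15 2022, Mon Jul 18 2022, Thu Aug 25 2022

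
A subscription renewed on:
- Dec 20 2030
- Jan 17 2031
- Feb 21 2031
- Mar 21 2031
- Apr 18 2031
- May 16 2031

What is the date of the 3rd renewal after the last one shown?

Aug 15 2031

Gaps: 28, 35, 28, 28, 28 days — a mix of 28 and 35. Every date is a Friday.
Each is the 3rd Friday of its month.
3rd Friday of June 2031: Jun 20 2031.
July 2031 — 3rd Friday is Jul 18 2031.
3rd Friday of August 2031: Aug 15 2031.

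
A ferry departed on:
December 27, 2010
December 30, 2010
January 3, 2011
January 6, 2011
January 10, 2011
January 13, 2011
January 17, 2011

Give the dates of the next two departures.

Gaps: 3, 4, 3, 4, 3, 4 days — not constant, but cyclic with period 2.
The events fall on every Monday and Thursday.
The following Thursday is January 20, 2011.
The following Monday is January 24, 2011.

January 20, 2011; January 24, 2011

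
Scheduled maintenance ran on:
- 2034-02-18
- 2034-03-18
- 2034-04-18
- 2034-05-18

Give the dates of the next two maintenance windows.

2034-06-18, 2034-07-18

Gaps: 28, 31, 30 days — not constant. Every event is on the 18th of the month.
Pattern: the 18th of each month.
Next: June 2034 → 2034-06-18.
Next: July 2034 → 2034-07-18.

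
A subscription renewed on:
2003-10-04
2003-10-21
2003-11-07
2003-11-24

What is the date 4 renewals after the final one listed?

Every event comes 17 days after the last (17, 17, 17).
2003-11-24 + 17 days = 2003-12-11.
2003-12-11 + 17 days = 2003-12-28.
2003-12-28 + 17 days = 2004-01-14.
2004-01-14 + 17 days = 2004-01-31.

2004-01-31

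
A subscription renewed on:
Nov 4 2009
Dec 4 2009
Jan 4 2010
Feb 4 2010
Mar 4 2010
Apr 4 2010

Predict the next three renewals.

The day-of-month is always 4 (30, 31, 31, 28, 31 days between events).
So this recurs on the 4th of each month.
May 2010: May 4 2010.
June 2010: Jun 4 2010.
Next: July 2010 → Jul 4 2010.

May 4 2010, Jun 4 2010, Jul 4 2010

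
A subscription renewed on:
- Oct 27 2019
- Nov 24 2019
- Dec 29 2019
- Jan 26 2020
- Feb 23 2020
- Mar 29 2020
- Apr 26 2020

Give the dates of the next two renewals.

All Sundays; the gaps (28, 35, 28, 28, 35, 28) vary with month length.
This is the last Sunday of each month.
Last Sunday of May 2020: May 31 2020.
Last Sunday of June 2020: Jun 28 2020.

May 31 2020, Jun 28 2020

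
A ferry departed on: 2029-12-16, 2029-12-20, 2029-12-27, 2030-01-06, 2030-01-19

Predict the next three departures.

Intervals are 4, 7, 10, 13 days — an arithmetic progression with common difference 3.
Next gap: 16 days. 2030-01-19 + 16 days = 2030-02-04.
Next gap: 19 days. 2030-02-04 + 19 days = 2030-02-23.
Next gap: 22 days. 2030-02-23 + 22 days = 2030-03-17.

2030-02-04, 2030-02-23, 2030-03-17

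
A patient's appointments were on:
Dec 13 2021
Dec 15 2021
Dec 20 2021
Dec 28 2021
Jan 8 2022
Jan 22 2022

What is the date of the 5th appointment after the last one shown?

May 17 2022

The spacing grows by 3 each time: 2, 5, 8, 11, 14 days.
Next gap: 17 days. Jan 22 2022 + 17 days = Feb 8 2022.
Next gap: 20 days. Feb 8 2022 + 20 days = Feb 28 2022.
Next gap: 23 days. Feb 28 2022 + 23 days = Mar 23 2022.
Next gap: 26 days. Mar 23 2022 + 26 days = Apr 18 2022.
Next gap: 29 days. Apr 18 2022 + 29 days = May 17 2022.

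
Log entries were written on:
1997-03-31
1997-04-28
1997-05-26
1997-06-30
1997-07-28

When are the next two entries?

These are Mondays with 28, 28, 35, 28-day gaps.
Each is the final Monday of its month — 1997-03-31 is past the 28th, so '4th Monday' doesn't fit.
Last Monday of August 1997: 1997-08-25.
Last Monday of September 1997: 1997-09-29.

1997-08-25, 1997-09-29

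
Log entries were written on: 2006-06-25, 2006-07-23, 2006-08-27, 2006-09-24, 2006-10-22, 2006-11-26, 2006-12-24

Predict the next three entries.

2007-01-28, 2007-02-25, 2007-03-25

All dates are Sundays, 28, 35, 28, 28, 35, 28 days apart.
Specifically, the 4th Sunday of each month.
4th Sunday of January 2007: 2007-01-28.
4th Sunday of February 2007: 2007-02-25.
March 2007 — 4th Sunday is 2007-03-25.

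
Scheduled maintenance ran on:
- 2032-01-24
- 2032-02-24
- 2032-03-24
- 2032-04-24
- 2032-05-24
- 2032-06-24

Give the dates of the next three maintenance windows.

The day-of-month is always 24 (31, 29, 31, 30, 31 days between events).
So this recurs on the 24th of each month.
Next: July 2032 → 2032-07-24.
Next: August 2032 → 2032-08-24.
Next: September 2032 → 2032-09-24.

2032-07-24, 2032-08-24, 2032-09-24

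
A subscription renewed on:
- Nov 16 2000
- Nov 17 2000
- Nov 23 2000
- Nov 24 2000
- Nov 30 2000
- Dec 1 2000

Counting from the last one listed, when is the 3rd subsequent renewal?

The gap pattern 1, 6, 1, 6, 1 repeats every 2 events.
These are the Thursdays and Fridays of each week.
Next Thursday: Dec 7 2000.
Next Friday: Dec 8 2000.
The following Thursday is Dec 14 2000.

Dec 14 2000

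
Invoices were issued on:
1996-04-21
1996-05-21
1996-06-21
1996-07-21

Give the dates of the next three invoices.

Gaps: 30, 31, 30 days — not constant. Every event is on the 21st of the month.
Pattern: the 21st of each month.
August 1996: 1996-08-21.
September 1996: 1996-09-21.
October 1996: 1996-10-21.

1996-08-21, 1996-09-21, 1996-10-21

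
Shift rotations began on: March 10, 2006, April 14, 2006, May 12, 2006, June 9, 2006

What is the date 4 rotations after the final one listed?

Gaps: 35, 28, 28 days — a mix of 28 and 35. Every date is a Friday.
Each is the 2nd Friday of its month.
2nd Friday of July 2006: July 14, 2006.
August 2006 — 2nd Friday is August 11, 2006.
September 2006 — 2nd Friday is September 8, 2006.
2nd Friday of October 2006: October 13, 2006.

October 13, 2006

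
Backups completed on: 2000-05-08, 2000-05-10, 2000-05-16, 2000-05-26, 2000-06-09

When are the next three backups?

Intervals are 2, 6, 10, 14 days — an arithmetic progression with common difference 4.
Next gap: 18 days. 2000-06-09 + 18 days = 2000-06-27.
Next gap: 22 days. 2000-06-27 + 22 days = 2000-07-19.
Next gap: 26 days. 2000-07-19 + 26 days = 2000-08-14.

2000-06-27, 2000-07-19, 2000-08-14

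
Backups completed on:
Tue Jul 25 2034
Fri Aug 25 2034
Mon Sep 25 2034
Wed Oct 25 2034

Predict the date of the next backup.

Sat Nov 25 2034

Each date is the 25th; the gaps (31, 31, 30) track the month lengths.
The rule is the 25th of each month.
November 2034: Sat Nov 25 2034.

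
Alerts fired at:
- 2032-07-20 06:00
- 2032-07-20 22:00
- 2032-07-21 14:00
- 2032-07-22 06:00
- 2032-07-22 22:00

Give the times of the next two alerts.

2032-07-23 14:00, 2032-07-24 06:00

The interval is a steady 16 hours (16, 16, 16, 16).
2032-07-22 22:00 + 16 h = 2032-07-23 14:00.
2032-07-23 14:00 + 16 h = 2032-07-24 06:00.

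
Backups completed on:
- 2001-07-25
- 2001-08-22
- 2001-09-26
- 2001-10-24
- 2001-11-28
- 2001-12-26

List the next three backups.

2002-01-23, 2002-02-27, 2002-03-27

All dates are Wednesdays, 28, 35, 28, 35, 28 days apart.
Specifically, the 4th Wednesday of each month.
January 2002 — 4th Wednesday is 2002-01-23.
4th Wednesday of February 2002: 2002-02-27.
4th Wednesday of March 2002: 2002-03-27.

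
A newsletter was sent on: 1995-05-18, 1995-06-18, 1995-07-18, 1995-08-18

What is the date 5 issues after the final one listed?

Each date is the 18th; the gaps (31, 30, 31) track the month lengths.
The rule is the 18th of each month.
Next: September 1995 → 1995-09-18.
Next: October 1995 → 1995-10-18.
Next: November 1995 → 1995-11-18.
December 1995: 1995-12-18.
January 1996: 1996-01-18.

1996-01-18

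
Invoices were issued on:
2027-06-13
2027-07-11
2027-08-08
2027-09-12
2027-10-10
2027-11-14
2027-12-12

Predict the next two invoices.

2028-01-09, 2028-02-13

Gaps: 28, 28, 35, 28, 35, 28 days — a mix of 28 and 35. Every date is a Sunday.
Each is the 2nd Sunday of its month.
2nd Sunday of January 2028: 2028-01-09.
2nd Sunday of February 2028: 2028-02-13.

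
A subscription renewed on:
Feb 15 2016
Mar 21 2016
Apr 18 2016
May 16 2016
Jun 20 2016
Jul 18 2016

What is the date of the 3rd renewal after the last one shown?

Gaps: 35, 28, 28, 35, 28 days — a mix of 28 and 35. Every date is a Monday.
Each is the 3rd Monday of its month.
3rd Monday of August 2016: Aug 15 2016.
September 2016 — 3rd Monday is Sep 19 2016.
October 2016 — 3rd Monday is Oct 17 2016.

Oct 17 2016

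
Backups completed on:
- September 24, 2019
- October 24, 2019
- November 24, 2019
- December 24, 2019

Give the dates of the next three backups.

January 24, 2020; February 24, 2020; March 24, 2020

Gaps: 30, 31, 30 days — not constant. Every event is on the 24th of the month.
Pattern: the 24th of each month.
January 2020: January 24, 2020.
Next: February 2020 → February 24, 2020.
Next: March 2020 → March 24, 2020.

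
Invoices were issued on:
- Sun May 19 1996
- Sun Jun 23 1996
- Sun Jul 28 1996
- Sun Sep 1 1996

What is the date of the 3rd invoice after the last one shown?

Every event comes 35 days after the last (35, 35, 35).
Sun Sep 1 1996 + 35 days = Sun Oct 6 1996.
Sun Oct 6 1996 + 35 days = Sun Nov 10 1996.
Sun Nov 10 1996 + 35 days = Sun Dec 15 1996.

Sun Dec 15 1996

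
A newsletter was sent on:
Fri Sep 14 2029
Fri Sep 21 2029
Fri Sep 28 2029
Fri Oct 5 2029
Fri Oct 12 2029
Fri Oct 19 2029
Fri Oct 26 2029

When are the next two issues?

Fri Nov 2 2029, Fri Nov 9 2029

Gaps between consecutive events: 7, 7, 7, 7, 7, 7 days — a constant 7-day interval.
Fri Oct 26 2029 + 7 days = Fri Nov 2 2029.
Fri Nov 2 2029 + 7 days = Fri Nov 9 2029.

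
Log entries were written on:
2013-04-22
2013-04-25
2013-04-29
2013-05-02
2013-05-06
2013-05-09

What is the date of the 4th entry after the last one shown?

2013-05-23

Every event lands on a Monday or Thursday (gaps cycle 3, 4, 3, 4, 3).
So the schedule is: every Monday and Thursday.
The following Monday is 2013-05-13.
The following Thursday is 2013-05-16.
Next Monday: 2013-05-20.
Next Thursday: 2013-05-23.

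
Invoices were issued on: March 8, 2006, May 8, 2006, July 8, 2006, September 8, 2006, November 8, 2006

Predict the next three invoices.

Gaps: 61, 61, 62, 61 days — not constant. Every event is on the 8th of the month.
Pattern: the 8th of every 2 months.
Next: January 2007 → January 8, 2007.
Next: March 2007 → March 8, 2007.
May 2007: May 8, 2007.

January 8, 2007; March 8, 2007; May 8, 2007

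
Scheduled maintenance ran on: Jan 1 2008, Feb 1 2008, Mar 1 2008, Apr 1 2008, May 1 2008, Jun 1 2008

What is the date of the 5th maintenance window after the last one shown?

Each date is the 1st; the gaps (31, 29, 31, 30, 31) track the month lengths.
The rule is the 1st of each month.
Next: July 2008 → Jul 1 2008.
Next: August 2008 → Aug 1 2008.
September 2008: Sep 1 2008.
October 2008: Oct 1 2008.
November 2008: Nov 1 2008.

Nov 1 2008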